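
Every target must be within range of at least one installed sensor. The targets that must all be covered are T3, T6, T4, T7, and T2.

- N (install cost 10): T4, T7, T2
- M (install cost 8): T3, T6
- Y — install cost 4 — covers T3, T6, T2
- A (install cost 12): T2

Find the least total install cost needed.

14

Choose N and Y: together they cover T3, T6, T4, T7, T2 — every target.
Total install cost: 10 + 4 = 14.
No cover costs less than 14.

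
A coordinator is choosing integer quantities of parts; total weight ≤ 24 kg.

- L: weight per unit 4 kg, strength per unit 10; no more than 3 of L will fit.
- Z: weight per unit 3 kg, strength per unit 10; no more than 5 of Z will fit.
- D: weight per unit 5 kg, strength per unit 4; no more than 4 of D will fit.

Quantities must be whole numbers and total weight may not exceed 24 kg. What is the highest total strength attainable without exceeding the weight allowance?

Z has the best ratio (10/3); taking only Z gives at most 5×10 = 50 (stopped by the supply cap of 5).
Mixing does better — 2×L and 5×Z: weight 23 ≤ 24, strength 2·10 + 5·10 = 70.

70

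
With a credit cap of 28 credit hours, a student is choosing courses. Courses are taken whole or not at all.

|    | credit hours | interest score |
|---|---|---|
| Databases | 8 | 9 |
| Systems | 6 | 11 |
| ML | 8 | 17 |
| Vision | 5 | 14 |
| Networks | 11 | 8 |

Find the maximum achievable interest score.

Systems + ML + Vision: credit hours 6 + 8 + 5 = 19 ≤ 28, interest score 11 + 17 + 14 = 42.
Databases + Systems + ML + Vision: credit hours 8 + 6 + 8 + 5 = 27 ≤ 28, interest score 9 + 11 + 17 + 14 = 51.
Best is Databases, Systems, ML, and Vision with total interest score 51.

51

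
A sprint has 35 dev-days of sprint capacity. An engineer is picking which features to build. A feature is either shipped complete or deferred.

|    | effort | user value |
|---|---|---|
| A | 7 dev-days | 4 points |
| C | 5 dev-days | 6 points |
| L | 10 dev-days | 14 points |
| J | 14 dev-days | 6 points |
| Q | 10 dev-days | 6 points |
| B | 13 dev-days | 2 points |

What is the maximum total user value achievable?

30

C + L + Q: effort 5 + 10 + 10 = 25 ≤ 35, user value 6 + 14 + 6 = 26.
A + C + L + Q: effort 7 + 5 + 10 + 10 = 32 ≤ 35, user value 4 + 6 + 14 + 6 = 30.
Best is A, C, L, and Q with total user value 30.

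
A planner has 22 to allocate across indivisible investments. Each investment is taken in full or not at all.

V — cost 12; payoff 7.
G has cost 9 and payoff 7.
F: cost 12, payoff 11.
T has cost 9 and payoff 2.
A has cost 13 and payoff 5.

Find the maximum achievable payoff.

Allowing fractional choices, the relaxed optimum would be about 18.6, but investments are indivisible.
V + G: cost 12 + 9 = 21 ≤ 22, payoff 7 + 7 = 14.
G + F: cost 9 + 12 = 21 ≤ 22, payoff 7 + 11 = 18.
Best is G and F with total payoff 18.

18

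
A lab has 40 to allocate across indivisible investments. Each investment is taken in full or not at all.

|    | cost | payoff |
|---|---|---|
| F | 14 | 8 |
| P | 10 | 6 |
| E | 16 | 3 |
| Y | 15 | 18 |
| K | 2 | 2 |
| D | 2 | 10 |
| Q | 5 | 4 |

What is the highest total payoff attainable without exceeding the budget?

42

Take F, Y, K, D, and Q: cost 14 + 15 + 2 + 2 + 5 = 38 ≤ 40, payoff 8 + 18 + 2 + 10 + 4 = 42.
No other feasible combination does better.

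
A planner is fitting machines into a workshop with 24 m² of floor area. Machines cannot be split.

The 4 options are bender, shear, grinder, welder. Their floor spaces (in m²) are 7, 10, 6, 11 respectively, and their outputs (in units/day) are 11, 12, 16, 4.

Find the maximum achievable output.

Allowing fractional choices, the relaxed optimum would be about 39.4, but machines are indivisible.
shear + grinder: floor space 10 + 6 = 16 ≤ 24, output 12 + 16 = 28.
bender + grinder + welder: floor space 7 + 6 + 11 = 24 ≤ 24, output 11 + 16 + 4 = 31.
bender + shear + grinder: floor space 7 + 10 + 6 = 23 ≤ 24, output 11 + 12 + 16 = 39.
Best is bender, shear, and grinder with total output 39.

39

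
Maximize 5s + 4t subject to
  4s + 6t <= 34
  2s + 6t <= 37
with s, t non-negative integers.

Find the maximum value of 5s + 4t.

40

The continuous relaxation peaks at (8.5, 0) with value 42.50; rounding to a feasible lattice point costs some objective.
(s,t)=(8,0) is feasible, giving 40.
(s,t)=(7,1) is feasible, giving 39.
(s,t)=(7,0) is feasible, giving 35.
Maximum is 40 at (s,t)=(8,0).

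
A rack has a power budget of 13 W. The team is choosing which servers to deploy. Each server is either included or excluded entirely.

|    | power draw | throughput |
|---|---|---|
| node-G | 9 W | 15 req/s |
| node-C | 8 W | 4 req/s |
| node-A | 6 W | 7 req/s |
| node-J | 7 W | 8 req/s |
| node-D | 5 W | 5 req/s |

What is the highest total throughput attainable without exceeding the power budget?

This is an integer program with binary decision variables.
Take node-G: power draw 9 ≤ 13, throughput 15.
No feasible combination exceeds this.

15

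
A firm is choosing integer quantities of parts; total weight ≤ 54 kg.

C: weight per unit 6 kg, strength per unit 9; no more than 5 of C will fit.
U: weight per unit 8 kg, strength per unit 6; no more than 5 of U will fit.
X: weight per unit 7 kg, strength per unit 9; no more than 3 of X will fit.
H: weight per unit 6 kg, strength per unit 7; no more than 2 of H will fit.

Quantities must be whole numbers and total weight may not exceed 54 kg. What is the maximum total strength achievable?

72

Take 5×C and 3×X: weight 51 ≤ 54, strength 5·9 + 3·9 = 72.
C has the best ratio (9/6) and is taken to its limit of 5; remaining capacity is filled optimally with the others.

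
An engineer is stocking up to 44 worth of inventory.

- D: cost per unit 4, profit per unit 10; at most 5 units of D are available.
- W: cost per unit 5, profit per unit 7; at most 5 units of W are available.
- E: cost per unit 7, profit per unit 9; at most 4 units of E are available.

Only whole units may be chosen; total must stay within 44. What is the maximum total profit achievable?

D has the best ratio (10/4); taking only D gives at most 5×10 = 50 (stopped by the supply cap of 5).
Mixing does better — 5×D, 2×W, and 2×E: cost 44 ≤ 44, profit 5·10 + 2·7 + 2·9 = 82.

82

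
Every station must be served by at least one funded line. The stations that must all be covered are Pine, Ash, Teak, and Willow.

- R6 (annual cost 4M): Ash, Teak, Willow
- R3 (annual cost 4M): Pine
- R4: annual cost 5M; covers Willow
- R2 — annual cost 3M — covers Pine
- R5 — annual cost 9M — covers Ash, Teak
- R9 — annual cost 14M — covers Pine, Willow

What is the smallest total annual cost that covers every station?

7

Choose R6 and R2: together they cover Pine, Ash, Teak, Willow — every station.
Total annual cost: 4 + 3 = 7.
No cover costs less than 7.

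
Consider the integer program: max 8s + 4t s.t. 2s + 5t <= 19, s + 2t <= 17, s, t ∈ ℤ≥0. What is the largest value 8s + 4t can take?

72

The continuous relaxation peaks at (9.5, 0) with value 76.00; rounding to a feasible lattice point costs some objective.
(s,t)=(9,0): 2·9+5·0=18≤19, 1·9+2·0=9≤17, objective 72.
(s,t)=(8,0): 2·8+5·0=16≤19, 1·8+2·0=8≤17, objective 64.
Maximum is 72 at (s,t)=(9,0).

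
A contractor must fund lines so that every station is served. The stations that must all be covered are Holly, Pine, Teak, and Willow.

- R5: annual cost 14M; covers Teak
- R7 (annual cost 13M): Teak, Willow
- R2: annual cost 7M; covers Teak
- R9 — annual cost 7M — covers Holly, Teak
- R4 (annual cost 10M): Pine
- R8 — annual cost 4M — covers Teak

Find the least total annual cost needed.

30

Choose R7, R9, and R4: together they cover Holly, Pine, Teak, Willow — every station.
Total annual cost: 13 + 7 + 10 = 30.
No cover costs less than 30.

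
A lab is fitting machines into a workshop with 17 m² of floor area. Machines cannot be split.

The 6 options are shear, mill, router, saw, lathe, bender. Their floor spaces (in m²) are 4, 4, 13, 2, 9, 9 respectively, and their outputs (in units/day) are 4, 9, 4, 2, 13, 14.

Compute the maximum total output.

Take shear, mill, and bender: floor space 4 + 4 + 9 = 17 ≤ 17, output 4 + 9 + 14 = 27.
No other feasible combination does better.

27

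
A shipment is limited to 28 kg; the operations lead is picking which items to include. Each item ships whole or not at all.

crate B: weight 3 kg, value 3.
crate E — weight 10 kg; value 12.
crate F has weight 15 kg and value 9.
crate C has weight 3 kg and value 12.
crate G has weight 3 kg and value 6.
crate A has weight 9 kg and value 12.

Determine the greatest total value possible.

Take crate B, crate E, crate C, crate G, and crate A: weight 3 + 10 + 3 + 3 + 9 = 28 ≤ 28, value 3 + 12 + 12 + 6 + 12 = 45.
No other feasible combination does better.

45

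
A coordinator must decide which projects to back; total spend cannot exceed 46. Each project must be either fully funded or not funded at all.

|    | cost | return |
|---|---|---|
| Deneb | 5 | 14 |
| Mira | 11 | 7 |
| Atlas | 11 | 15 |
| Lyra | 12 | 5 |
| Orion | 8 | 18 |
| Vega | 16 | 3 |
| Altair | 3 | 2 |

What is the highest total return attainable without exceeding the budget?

56

This is an integer program with binary decision variables.
Allowing fractional choices, the relaxed optimum would be about 59.3, but projects are indivisible.
Deneb + Mira + Atlas + Orion + Altair: cost 5 + 11 + 11 + 8 + 3 = 38 ≤ 46, return 14 + 7 + 15 + 18 + 2 = 56.
Deneb + Mira + Atlas + Orion: cost 5 + 11 + 11 + 8 = 35 ≤ 46, return 14 + 7 + 15 + 18 = 54.
Deneb + Atlas + Lyra + Orion + Altair: cost 5 + 11 + 12 + 8 + 3 = 39 ≤ 46, return 14 + 15 + 5 + 18 + 2 = 54.
Best is Deneb, Mira, Atlas, Orion, and Altair with total return 56.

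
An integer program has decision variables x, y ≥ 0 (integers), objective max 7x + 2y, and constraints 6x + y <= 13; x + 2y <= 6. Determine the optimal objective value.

16

(x,y)=(2,1) is feasible, giving 16.
(x,y)=(2,0) is feasible, giving 14.
(x,y)=(1,2) is feasible, giving 11.
(x,y)=(1,1) is feasible, giving 9.
Maximum is 16 at (x,y)=(2,1).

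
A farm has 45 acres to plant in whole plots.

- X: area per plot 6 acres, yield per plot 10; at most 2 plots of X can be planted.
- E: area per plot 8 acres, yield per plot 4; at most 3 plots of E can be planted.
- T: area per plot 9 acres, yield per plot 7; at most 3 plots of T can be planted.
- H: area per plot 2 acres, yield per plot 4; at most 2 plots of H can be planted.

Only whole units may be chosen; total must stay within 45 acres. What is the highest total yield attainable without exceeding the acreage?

2×X, 3×T, and 2×H: area 43 ≤ 45, yield 2·10 + 3·7 + 2·4 = 49.
2×X, 1×E, 2×T, and 2×H: area 42 ≤ 45, yield 2·10 + 1·4 + 2·7 + 2·4 = 46.
Best is 49.

49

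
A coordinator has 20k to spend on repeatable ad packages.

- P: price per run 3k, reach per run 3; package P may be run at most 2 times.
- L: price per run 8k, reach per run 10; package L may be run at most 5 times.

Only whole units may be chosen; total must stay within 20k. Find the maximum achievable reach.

23

2×L: price 16 ≤ 20, reach 2·10 = 20.
1×P and 2×L: price 19 ≤ 20, reach 1·3 + 2·10 = 23.
Best is 23.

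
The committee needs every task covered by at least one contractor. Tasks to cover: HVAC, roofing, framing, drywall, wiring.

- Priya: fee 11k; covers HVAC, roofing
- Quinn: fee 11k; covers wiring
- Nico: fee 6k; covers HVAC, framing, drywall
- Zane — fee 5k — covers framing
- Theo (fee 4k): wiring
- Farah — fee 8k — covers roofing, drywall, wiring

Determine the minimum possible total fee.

14

The greedy cost-per-new-task heuristic would pick Nico, Theo, and Farah for 18, but a cheaper cover exists.
Choose Nico and Farah: together they cover HVAC, roofing, framing, drywall, wiring — every task.
Total fee: 6 + 8 = 14.
No cover costs less than 14.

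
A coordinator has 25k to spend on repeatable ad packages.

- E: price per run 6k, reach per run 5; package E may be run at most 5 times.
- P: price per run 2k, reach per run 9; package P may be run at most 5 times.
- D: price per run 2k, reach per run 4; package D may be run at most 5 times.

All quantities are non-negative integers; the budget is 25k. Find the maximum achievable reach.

P has the best ratio (9/2); taking only P gives at most 5×9 = 45 (stopped by the supply cap of 5).
Mixing does better — 1×E, 5×P, and 4×D: price 24 ≤ 25, reach 1·5 + 5·9 + 4·4 = 66.

66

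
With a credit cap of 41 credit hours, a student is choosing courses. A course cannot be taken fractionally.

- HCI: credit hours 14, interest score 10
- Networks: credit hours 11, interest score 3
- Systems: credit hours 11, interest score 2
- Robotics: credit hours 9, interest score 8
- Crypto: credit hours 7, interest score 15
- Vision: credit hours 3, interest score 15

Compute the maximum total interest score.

48

Allowing fractional choices, the relaxed optimum would be about 50.2, but courses are indivisible.
HCI + Robotics + Crypto + Vision: credit hours 14 + 9 + 7 + 3 = 33 ≤ 41, interest score 10 + 8 + 15 + 15 = 48.
HCI + Networks + Crypto + Vision: credit hours 14 + 11 + 7 + 3 = 35 ≤ 41, interest score 10 + 3 + 15 + 15 = 43.
Networks + Systems + Robotics + Crypto + Vision: credit hours 11 + 11 + 9 + 7 + 3 = 41 ≤ 41, interest score 3 + 2 + 8 + 15 + 15 = 43.
Best is HCI, Robotics, Crypto, and Vision with total interest score 48.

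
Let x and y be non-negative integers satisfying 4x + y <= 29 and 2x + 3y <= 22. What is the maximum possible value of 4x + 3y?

The continuous relaxation peaks at (6.5, 3) with value 35.00; rounding to a feasible lattice point costs some objective.
(x,y)=(6,3): 4·6+1·3=27≤29, 2·6+3·3=21≤22, objective 33.
(x,y)=(5,4): 4·5+1·4=24≤29, 2·5+3·4=22≤22, objective 32.
(x,y)=(6,2): 4·6+1·2=26≤29, 2·6+3·2=18≤22, objective 30.
Maximum is 33 at (x,y)=(6,3).

33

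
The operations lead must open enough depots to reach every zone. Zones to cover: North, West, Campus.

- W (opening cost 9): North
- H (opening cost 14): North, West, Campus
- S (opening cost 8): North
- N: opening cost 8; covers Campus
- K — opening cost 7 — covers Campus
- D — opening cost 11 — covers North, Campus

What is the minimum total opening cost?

This is an integer covering problem.
H alone covers North, West, Campus — every zone.
Total opening cost: 14.
No cover costs less than 14.

14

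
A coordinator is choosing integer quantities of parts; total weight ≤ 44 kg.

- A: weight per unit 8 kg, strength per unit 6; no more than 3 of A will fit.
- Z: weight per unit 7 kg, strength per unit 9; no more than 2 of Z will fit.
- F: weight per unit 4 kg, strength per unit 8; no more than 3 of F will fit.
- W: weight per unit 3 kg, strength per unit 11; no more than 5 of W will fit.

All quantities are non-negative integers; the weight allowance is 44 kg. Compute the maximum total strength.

Take 2×Z, 3×F, and 5×W: weight 41 ≤ 44, strength 2·9 + 3·8 + 5·11 = 97.
W has the best ratio (11/3) and is taken to its limit of 5; remaining capacity is filled optimally with the others.

97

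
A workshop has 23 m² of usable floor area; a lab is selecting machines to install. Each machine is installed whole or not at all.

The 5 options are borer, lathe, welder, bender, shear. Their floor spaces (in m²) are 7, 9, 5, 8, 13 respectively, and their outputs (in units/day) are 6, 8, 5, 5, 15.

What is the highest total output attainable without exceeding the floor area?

23

This is a 0-1 knapsack instance.
borer + shear: floor space 7 + 13 = 20 ≤ 23, output 6 + 15 = 21.
lathe + shear: floor space 9 + 13 = 22 ≤ 23, output 8 + 15 = 23.
Best is lathe and shear with total output 23.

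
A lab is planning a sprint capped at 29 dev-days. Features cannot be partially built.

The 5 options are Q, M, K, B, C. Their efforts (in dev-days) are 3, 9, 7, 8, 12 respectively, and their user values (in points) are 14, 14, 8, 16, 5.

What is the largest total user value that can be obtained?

52

Q + M + B: effort 3 + 9 + 8 = 20 ≤ 29, user value 14 + 14 + 16 = 44.
Q + M + K + B: effort 3 + 9 + 7 + 8 = 27 ≤ 29, user value 14 + 14 + 8 + 16 = 52.
Best is Q, M, K, and B with total user value 52.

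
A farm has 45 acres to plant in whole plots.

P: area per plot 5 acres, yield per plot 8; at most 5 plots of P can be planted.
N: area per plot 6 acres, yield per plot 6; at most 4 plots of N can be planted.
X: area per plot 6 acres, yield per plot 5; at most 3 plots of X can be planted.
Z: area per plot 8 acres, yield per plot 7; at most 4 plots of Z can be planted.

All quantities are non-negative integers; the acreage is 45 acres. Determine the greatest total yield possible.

59

This is a bounded integer knapsack.
5×P, 1×N, 1×X, and 1×Z: area 45 ≤ 45, yield 5·8 + 1·6 + 1·5 + 1·7 = 58.
5×P, 2×N, and 1×Z: area 45 ≤ 45, yield 5·8 + 2·6 + 1·7 = 59.
Best is 59.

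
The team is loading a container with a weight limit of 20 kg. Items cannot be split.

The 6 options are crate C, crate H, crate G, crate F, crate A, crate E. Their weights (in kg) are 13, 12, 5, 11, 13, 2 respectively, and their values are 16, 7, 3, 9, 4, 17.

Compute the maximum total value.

36

crate C + crate G + crate E: weight 13 + 5 + 2 = 20 ≤ 20, value 16 + 3 + 17 = 36.
crate C + crate E: weight 13 + 2 = 15 ≤ 20, value 16 + 17 = 33.
Best is crate C, crate G, and crate E with total value 36.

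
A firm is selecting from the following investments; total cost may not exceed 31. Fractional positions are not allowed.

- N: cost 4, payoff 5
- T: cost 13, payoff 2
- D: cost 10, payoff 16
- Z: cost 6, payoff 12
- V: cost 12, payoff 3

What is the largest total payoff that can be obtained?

33

Allowing fractional choices, the relaxed optimum would be about 35.8, but investments are indivisible.
T + D + Z: cost 13 + 10 + 6 = 29 ≤ 31, payoff 2 + 16 + 12 = 30.
N + D + Z: cost 4 + 10 + 6 = 20 ≤ 31, payoff 5 + 16 + 12 = 33.
D + Z + V: cost 10 + 6 + 12 = 28 ≤ 31, payoff 16 + 12 + 3 = 31.
Best is N, D, and Z with total payoff 33.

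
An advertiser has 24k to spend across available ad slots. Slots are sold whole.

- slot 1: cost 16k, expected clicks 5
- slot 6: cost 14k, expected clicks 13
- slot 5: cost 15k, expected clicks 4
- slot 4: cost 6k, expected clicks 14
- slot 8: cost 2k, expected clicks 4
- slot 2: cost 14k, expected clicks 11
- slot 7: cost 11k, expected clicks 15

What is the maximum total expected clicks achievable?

slot 6 + slot 4 + slot 8: cost 14 + 6 + 2 = 22 ≤ 24, expected clicks 13 + 14 + 4 = 31.
slot 4 + slot 8 + slot 7: cost 6 + 2 + 11 = 19 ≤ 24, expected clicks 14 + 4 + 15 = 33.
slot 4 + slot 7: cost 6 + 11 = 17 ≤ 24, expected clicks 14 + 15 = 29.
Best is slot 4, slot 8, and slot 7 with total expected clicks 33.

33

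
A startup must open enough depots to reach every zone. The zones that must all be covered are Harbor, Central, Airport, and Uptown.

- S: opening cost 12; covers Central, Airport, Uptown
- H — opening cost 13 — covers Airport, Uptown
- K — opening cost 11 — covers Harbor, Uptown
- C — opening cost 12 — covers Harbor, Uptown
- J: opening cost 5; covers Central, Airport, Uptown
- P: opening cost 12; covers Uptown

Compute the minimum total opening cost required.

This is an integer covering problem.
Choose K and J: together they cover Harbor, Central, Airport, Uptown — every zone.
Total opening cost: 11 + 5 = 16.

16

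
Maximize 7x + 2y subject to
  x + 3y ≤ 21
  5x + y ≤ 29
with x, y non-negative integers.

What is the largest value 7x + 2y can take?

43

The continuous relaxation peaks at (4.71, 5.43) with value 43.86; rounding to a feasible lattice point costs some objective.
(x,y)=(5,4): 1·5+3·4=17≤21, 5·5+1·4=29≤29, objective 43.
(x,y)=(5,3): 1·5+3·3=14≤21, 5·5+1·3=28≤29, objective 41.
(x,y)=(4,5): 1·4+3·5=19≤21, 5·4+1·5=25≤29, objective 38.
Maximum is 43 at (x,y)=(5,4).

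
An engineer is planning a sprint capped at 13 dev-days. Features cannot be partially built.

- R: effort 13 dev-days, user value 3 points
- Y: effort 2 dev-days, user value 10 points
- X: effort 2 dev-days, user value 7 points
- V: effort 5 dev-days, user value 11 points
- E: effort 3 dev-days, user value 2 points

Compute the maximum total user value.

30

This is a 0-1 knapsack instance.
Allowing fractional choices, the relaxed optimum would be about 30.2, but features are indivisible.
Y + X + V: effort 2 + 2 + 5 = 9 ≤ 13, user value 10 + 7 + 11 = 28.
Y + X + V + E: effort 2 + 2 + 5 + 3 = 12 ≤ 13, user value 10 + 7 + 11 + 2 = 30.
Best is Y, X, V, and E with total user value 30.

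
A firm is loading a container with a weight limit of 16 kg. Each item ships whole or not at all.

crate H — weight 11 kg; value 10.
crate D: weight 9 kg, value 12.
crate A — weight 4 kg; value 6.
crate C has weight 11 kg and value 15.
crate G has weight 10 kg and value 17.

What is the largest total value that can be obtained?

23

Allowing fractional choices, the relaxed optimum would be about 25.7, but items are indivisible.
crate A + crate C: weight 4 + 11 = 15 ≤ 16, value 6 + 15 = 21.
crate A + crate G: weight 4 + 10 = 14 ≤ 16, value 6 + 17 = 23.
Best is crate A and crate G with total value 23.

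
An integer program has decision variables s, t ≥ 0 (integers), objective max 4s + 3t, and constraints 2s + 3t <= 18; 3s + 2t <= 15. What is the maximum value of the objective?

The continuous relaxation peaks at (1.8, 4.8) with value 21.60; rounding to a feasible lattice point costs some objective.
(s,t)=(3,3): 2·3+3·3=15≤18, 3·3+2·3=15≤15, objective 21.
(s,t)=(2,4): 2·2+3·4=16≤18, 3·2+2·4=14≤15, objective 20.
(s,t)=(1,5): 2·1+3·5=17≤18, 3·1+2·5=13≤15, objective 19.
The best lattice point is (3,3), giving 21.

21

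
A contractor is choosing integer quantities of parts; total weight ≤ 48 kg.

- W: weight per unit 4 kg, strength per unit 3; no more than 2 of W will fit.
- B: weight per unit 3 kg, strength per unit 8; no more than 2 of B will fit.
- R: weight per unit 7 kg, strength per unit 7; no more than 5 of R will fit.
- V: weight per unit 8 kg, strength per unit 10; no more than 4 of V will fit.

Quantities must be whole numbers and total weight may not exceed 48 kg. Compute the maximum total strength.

63

2×B, 1×R, and 4×V: weight 45 ≤ 48, strength 2·8 + 1·7 + 4·10 = 63.
1×W, 2×B, 2×R, and 3×V: weight 48 ≤ 48, strength 1·3 + 2·8 + 2·7 + 3·10 = 63.
Best is 63.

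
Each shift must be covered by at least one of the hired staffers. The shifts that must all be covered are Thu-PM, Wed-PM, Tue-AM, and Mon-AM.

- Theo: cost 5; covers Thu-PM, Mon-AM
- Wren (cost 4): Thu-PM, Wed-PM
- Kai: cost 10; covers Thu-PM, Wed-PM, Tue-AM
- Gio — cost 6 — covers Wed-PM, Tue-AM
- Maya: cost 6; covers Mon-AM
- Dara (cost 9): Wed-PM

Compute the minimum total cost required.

11

This is a weighted set-cover instance.
The greedy cost-per-new-shift heuristic would pick Wren, Theo, and Gio for 15, but a cheaper cover exists.
Choose Theo and Gio: together they cover Thu-PM, Wed-PM, Tue-AM, Mon-AM — every shift.
Total cost: 5 + 6 = 11.
No cover costs less than 11.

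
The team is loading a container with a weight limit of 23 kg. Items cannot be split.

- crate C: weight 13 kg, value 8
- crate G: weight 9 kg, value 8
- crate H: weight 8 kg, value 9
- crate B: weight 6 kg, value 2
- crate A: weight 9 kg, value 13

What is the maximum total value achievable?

24

crate G + crate A: weight 9 + 9 = 18 ≤ 23, value 8 + 13 = 21.
crate H + crate B + crate A: weight 8 + 6 + 9 = 23 ≤ 23, value 9 + 2 + 13 = 24.
crate H + crate A: weight 8 + 9 = 17 ≤ 23, value 9 + 13 = 22.
Best is crate H, crate B, and crate A with total value 24.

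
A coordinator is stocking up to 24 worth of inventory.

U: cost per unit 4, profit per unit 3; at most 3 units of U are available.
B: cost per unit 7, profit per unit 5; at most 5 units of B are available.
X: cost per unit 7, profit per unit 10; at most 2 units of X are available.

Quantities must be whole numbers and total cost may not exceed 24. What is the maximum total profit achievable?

26

2×U and 2×X: cost 22 ≤ 24, profit 2·3 + 2·10 = 26.
1×B and 2×X: cost 21 ≤ 24, profit 1·5 + 2·10 = 25.
Best is 26.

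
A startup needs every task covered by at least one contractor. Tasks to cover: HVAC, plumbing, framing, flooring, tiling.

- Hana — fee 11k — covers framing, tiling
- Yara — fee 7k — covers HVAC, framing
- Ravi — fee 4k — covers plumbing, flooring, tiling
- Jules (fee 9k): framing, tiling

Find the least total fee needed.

11

Choose Yara and Ravi: together they cover HVAC, plumbing, framing, flooring, tiling — every task.
Total fee: 7 + 4 = 11.
No cover costs less than 11.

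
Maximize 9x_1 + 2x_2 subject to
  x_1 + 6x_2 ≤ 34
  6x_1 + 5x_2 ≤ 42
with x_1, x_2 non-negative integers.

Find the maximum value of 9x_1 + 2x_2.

(x_1,x_2)=(7,0) is feasible, giving 63.
(x_1,x_2)=(6,1) is feasible, giving 56.
(x_1,x_2)=(6,0) is feasible, giving 54.
The best lattice point is (7,0), giving 63.

63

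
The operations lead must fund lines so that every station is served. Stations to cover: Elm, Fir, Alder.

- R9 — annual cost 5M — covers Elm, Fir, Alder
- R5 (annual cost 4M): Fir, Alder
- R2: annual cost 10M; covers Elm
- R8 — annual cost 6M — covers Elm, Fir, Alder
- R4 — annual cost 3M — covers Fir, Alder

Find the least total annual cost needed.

This is an integer covering problem.
The greedy cost-per-new-station heuristic would pick R4 and R9 for 8, but a cheaper cover exists.
R9 alone covers Elm, Fir, Alder — every station.
Total annual cost: 5.
No cover costs less than 5.

5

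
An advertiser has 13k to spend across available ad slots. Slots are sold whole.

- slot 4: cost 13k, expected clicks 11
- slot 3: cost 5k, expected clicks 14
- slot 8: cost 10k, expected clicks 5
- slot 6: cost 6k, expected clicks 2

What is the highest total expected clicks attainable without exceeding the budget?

16

Allowing fractional choices, the relaxed optimum would be about 20.8, but ad slots are indivisible.
slot 3 + slot 6: cost 5 + 6 = 11 ≤ 13, expected clicks 14 + 2 = 16.
slot 3: cost 5 ≤ 13, expected clicks 14.
Best is slot 3 and slot 6 with total expected clicks 16.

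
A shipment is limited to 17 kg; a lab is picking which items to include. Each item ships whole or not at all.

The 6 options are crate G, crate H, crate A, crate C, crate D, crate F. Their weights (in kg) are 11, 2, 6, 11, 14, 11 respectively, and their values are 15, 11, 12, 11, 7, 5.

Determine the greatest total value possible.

This is an integer program with binary decision variables.
Take crate G and crate A: weight 11 + 6 = 17 ≤ 17, value 15 + 12 = 27.
No other feasible combination does better.

27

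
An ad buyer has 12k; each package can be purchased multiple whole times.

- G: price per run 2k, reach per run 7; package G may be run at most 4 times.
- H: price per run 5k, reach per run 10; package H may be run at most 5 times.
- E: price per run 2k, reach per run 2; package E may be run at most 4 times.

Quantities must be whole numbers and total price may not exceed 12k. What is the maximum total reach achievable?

3×G and 1×H: price 11 ≤ 12, reach 3·7 + 1·10 = 31.
4×G and 2×E: price 12 ≤ 12, reach 4·7 + 2·2 = 32.
Best is 32.

32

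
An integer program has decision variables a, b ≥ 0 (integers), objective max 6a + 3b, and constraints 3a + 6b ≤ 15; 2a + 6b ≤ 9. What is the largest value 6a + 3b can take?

24

The continuous relaxation peaks at (4.5, 0) with value 27.00; rounding to a feasible lattice point costs some objective.
(a,b)=(4,0): 3·4+6·0=12≤15, 2·4+6·0=8≤9, objective 24.
(a,b)=(3,0): 3·3+6·0=9≤15, 2·3+6·0=6≤9, objective 18.
The best lattice point is (4,0), giving 24.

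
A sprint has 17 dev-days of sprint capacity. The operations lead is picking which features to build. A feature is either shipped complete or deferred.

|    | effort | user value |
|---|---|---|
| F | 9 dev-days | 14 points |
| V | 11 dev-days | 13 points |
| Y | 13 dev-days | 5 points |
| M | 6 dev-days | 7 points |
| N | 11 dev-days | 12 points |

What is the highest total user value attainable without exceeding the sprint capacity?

21

V + M: effort 11 + 6 = 17 ≤ 17, user value 13 + 7 = 20.
M + N: effort 6 + 11 = 17 ≤ 17, user value 7 + 12 = 19.
F + M: effort 9 + 6 = 15 ≤ 17, user value 14 + 7 = 21.
Best is F and M with total user value 21.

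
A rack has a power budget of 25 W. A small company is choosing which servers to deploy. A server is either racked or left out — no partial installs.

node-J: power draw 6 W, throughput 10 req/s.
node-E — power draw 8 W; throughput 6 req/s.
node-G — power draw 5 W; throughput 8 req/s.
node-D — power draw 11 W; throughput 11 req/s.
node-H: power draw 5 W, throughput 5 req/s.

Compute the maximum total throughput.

29

Allowing fractional choices, the relaxed optimum would be about 32.0, but servers are indivisible.
node-J + node-E + node-G + node-H: power draw 6 + 8 + 5 + 5 = 24 ≤ 25, throughput 10 + 6 + 8 + 5 = 29.
node-J + node-G + node-D: power draw 6 + 5 + 11 = 22 ≤ 25, throughput 10 + 8 + 11 = 29.
node-J + node-E + node-D: power draw 6 + 8 + 11 = 25 ≤ 25, throughput 10 + 6 + 11 = 27.
The maximum throughput is 29; one optimal choice is node-J, node-G, and node-D.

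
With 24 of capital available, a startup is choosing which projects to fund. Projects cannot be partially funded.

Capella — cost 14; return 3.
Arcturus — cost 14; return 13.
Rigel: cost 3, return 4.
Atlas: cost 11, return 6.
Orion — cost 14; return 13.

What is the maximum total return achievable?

17

Arcturus + Rigel: cost 14 + 3 = 17 ≤ 24, return 13 + 4 = 17.
Rigel + Orion: cost 3 + 14 = 17 ≤ 24, return 4 + 13 = 17.
Arcturus: cost 14 ≤ 24, return 13.
The maximum return is 17; one optimal choice is Arcturus and Rigel.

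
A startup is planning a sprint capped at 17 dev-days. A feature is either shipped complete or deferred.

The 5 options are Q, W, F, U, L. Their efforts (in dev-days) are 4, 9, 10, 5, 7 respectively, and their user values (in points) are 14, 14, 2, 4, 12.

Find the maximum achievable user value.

30

Take Q, U, and L: effort 4 + 5 + 7 = 16 ≤ 17, user value 14 + 4 + 12 = 30.
No other feasible combination does better.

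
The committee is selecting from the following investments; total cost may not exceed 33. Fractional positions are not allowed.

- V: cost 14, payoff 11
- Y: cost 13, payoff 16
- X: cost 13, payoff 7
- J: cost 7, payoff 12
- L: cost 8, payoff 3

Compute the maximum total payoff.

Take Y, X, and J: cost 13 + 13 + 7 = 33 ≤ 33, payoff 16 + 7 + 12 = 35.
No other feasible combination does better.

35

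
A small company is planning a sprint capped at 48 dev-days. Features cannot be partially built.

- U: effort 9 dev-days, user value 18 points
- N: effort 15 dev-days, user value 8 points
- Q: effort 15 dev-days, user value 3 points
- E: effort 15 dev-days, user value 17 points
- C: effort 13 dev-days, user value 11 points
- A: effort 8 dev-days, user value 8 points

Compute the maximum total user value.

This is an integer program with binary decision variables.
Allowing fractional choices, the relaxed optimum would be about 55.6, but features are indivisible.
U + N + E + A: effort 9 + 15 + 15 + 8 = 47 ≤ 48, user value 18 + 8 + 17 + 8 = 51.
U + E + C + A: effort 9 + 15 + 13 + 8 = 45 ≤ 48, user value 18 + 17 + 11 + 8 = 54.
Best is U, E, C, and A with total user value 54.

54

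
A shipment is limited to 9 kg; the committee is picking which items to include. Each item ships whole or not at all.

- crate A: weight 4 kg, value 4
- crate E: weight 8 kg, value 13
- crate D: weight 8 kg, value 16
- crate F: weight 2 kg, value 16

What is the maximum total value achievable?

This is a 0-1 knapsack instance.
crate F: weight 2 ≤ 9, value 16.
crate A + crate F: weight 4 + 2 = 6 ≤ 9, value 4 + 16 = 20.
Best is crate A and crate F with total value 20.

20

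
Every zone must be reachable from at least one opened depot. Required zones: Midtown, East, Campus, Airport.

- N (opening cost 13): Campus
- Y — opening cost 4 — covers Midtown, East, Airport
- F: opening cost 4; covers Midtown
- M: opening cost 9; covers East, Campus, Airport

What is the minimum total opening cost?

13

This is a weighted set-cover instance.
Choose Y and M: together they cover Midtown, East, Campus, Airport — every zone.
Total opening cost: 4 + 9 = 13.
No cover costs less than 13.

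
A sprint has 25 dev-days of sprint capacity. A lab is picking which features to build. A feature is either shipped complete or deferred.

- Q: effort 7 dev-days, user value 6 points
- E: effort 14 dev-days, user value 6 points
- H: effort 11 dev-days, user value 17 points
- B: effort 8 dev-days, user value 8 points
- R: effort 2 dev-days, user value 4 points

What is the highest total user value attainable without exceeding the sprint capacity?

29

Allowing fractional choices, the relaxed optimum would be about 32.4, but features are indivisible.
H + B: effort 11 + 8 = 19 ≤ 25, user value 17 + 8 = 25.
Q + H + R: effort 7 + 11 + 2 = 20 ≤ 25, user value 6 + 17 + 4 = 27.
H + B + R: effort 11 + 8 + 2 = 21 ≤ 25, user value 17 + 8 + 4 = 29.
Best is H, B, and R with total user value 29.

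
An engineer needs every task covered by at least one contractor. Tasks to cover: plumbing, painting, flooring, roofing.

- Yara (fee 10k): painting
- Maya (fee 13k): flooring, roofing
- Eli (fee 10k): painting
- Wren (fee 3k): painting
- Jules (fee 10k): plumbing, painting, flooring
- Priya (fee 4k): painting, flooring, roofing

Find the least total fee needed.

Choose Jules and Priya: together they cover plumbing, painting, flooring, roofing — every task.
Total fee: 10 + 4 = 14.
No cover costs less than 14.

14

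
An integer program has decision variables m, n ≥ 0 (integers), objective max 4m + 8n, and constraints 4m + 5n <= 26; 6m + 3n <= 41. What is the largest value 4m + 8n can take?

40

(m,n)=(0,5) is feasible, giving 40.
(m,n)=(1,4) is feasible, giving 36.
(m,n)=(0,4) is feasible, giving 32.
Maximum is 40 at (m,n)=(0,5).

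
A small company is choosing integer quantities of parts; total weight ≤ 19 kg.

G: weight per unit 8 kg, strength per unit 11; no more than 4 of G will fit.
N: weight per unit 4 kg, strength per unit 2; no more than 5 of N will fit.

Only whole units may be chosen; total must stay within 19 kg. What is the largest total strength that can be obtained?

22

1×G and 2×N: weight 16 ≤ 19, strength 1·11 + 2·2 = 15.
2×G: weight 16 ≤ 19, strength 2·11 = 22.
Best is 22.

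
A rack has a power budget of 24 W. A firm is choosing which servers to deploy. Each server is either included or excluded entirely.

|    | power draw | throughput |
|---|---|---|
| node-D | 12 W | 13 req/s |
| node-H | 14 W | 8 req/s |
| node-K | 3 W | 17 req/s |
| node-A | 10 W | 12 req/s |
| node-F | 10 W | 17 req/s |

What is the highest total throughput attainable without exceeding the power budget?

Treat it as a binary knapsack problem.
Allowing fractional choices, the relaxed optimum would be about 47.1, but servers are indivisible.
node-K + node-F: power draw 3 + 10 = 13 ≤ 24, throughput 17 + 17 = 34.
node-D + node-K: power draw 12 + 3 = 15 ≤ 24, throughput 13 + 17 = 30.
node-K + node-A + node-F: power draw 3 + 10 + 10 = 23 ≤ 24, throughput 17 + 12 + 17 = 46.
Best is node-K, node-A, and node-F with total throughput 46.

46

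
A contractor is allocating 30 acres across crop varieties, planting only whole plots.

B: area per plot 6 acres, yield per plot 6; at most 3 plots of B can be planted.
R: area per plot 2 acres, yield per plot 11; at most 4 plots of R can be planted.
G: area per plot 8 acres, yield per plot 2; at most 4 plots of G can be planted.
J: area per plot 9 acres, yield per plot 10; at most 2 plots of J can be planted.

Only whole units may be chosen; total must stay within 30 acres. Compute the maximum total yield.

Take 2×B, 4×R, and 1×J: area 29 ≤ 30, yield 2·6 + 4·11 + 1·10 = 66.
R has the best ratio (11/2) and is taken to its limit of 4; remaining capacity is filled optimally with the others.

66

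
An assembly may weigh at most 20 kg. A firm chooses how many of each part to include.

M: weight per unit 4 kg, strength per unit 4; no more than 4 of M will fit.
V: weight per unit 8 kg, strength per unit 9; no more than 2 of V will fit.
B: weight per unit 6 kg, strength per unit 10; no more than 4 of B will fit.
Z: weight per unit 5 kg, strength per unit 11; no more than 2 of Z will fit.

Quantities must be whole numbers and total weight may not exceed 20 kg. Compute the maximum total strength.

36

Z has the best ratio (11/5); taking only Z gives at most 2×11 = 22 (stopped by the supply cap of 2).
Mixing does better — 1×M, 1×B, and 2×Z: weight 20 ≤ 20, strength 1·4 + 1·10 + 2·11 = 36.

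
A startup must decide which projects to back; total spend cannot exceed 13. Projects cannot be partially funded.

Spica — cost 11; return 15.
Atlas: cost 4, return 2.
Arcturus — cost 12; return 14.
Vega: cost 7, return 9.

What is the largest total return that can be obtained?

This is a 0-1 knapsack instance.
Allowing fractional choices, the relaxed optimum would be about 17.6, but projects are indivisible.
Arcturus: cost 12 ≤ 13, return 14.
Atlas + Vega: cost 4 + 7 = 11 ≤ 13, return 2 + 9 = 11.
Spica: cost 11 ≤ 13, return 15.
Best is Spica with total return 15.

15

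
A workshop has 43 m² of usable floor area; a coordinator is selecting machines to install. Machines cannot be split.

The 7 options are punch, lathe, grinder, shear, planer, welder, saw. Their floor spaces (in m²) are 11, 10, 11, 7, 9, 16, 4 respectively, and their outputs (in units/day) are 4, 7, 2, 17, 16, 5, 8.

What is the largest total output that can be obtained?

Allowing fractional choices, the relaxed optimum would be about 52.6, but machines are indivisible.
lathe + grinder + shear + planer + saw: floor space 10 + 11 + 7 + 9 + 4 = 41 ≤ 43, output 7 + 2 + 17 + 16 + 8 = 50.
punch + lathe + shear + planer + saw: floor space 11 + 10 + 7 + 9 + 4 = 41 ≤ 43, output 4 + 7 + 17 + 16 + 8 = 52.
Best is punch, lathe, shear, planer, and saw with total output 52.

52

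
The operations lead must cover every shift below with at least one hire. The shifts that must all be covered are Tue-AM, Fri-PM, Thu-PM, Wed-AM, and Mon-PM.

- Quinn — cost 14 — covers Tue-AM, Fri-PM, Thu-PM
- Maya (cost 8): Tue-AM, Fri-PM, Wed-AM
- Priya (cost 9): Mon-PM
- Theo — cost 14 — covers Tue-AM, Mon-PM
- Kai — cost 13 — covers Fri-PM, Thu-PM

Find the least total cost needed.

Choose Maya, Priya, and Kai: together they cover Tue-AM, Fri-PM, Thu-PM, Wed-AM, Mon-PM — every shift.
Total cost: 8 + 9 + 13 = 30.

30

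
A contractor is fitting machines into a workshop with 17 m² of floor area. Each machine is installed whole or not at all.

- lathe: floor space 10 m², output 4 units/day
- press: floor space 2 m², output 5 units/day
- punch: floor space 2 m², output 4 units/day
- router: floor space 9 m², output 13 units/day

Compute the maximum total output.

22

Treat it as a binary knapsack problem.
Allowing fractional choices, the relaxed optimum would be about 23.6, but machines are indivisible.
press + router: floor space 2 + 9 = 11 ≤ 17, output 5 + 13 = 18.
press + punch + router: floor space 2 + 2 + 9 = 13 ≤ 17, output 5 + 4 + 13 = 22.
Best is press, punch, and router with total output 22.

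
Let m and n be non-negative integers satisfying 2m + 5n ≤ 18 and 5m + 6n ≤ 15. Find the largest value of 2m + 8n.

The continuous relaxation peaks at (0, 2.5) with value 20.00; rounding to a feasible lattice point costs some objective.
(m,n)=(0,2): 2·0+5·2=10≤18, 5·0+6·2=12≤15, objective 16.
(m,n)=(1,1): 2·1+5·1=7≤18, 5·1+6·1=11≤15, objective 10.
(m,n)=(0,1): 2·0+5·1=5≤18, 5·0+6·1=6≤15, objective 8.
Maximum is 16 at (m,n)=(0,2).

16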